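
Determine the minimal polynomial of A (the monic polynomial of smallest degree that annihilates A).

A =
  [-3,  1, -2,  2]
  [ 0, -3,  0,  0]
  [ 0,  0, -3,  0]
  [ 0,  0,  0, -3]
x^2 + 6*x + 9

The characteristic polynomial is χ_A(x) = (x + 3)^4, so the eigenvalues are known. The minimal polynomial is
  m_A(x) = Π_λ (x − λ)^{k_λ}
where k_λ is the size of the *largest* Jordan block for λ (equivalently, the smallest k with (A − λI)^k v = 0 for every generalised eigenvector v of λ).

  λ = -3: largest Jordan block has size 2, contributing (x + 3)^2

So m_A(x) = (x + 3)^2 = x^2 + 6*x + 9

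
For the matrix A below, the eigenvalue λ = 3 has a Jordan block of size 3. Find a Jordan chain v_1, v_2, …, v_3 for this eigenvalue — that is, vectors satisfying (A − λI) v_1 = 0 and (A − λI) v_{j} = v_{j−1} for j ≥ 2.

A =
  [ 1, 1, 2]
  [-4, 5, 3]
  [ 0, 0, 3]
A Jordan chain for λ = 3 of length 3:
v_1 = (-1, -2, 0)ᵀ
v_2 = (2, 3, 0)ᵀ
v_3 = (0, 0, 1)ᵀ

Let N = A − (3)·I. We want v_3 with N^3 v_3 = 0 but N^2 v_3 ≠ 0; then v_{j-1} := N · v_j for j = 3, …, 2.

Pick v_3 = (0, 0, 1)ᵀ.
Then v_2 = N · v_3 = (2, 3, 0)ᵀ.
Then v_1 = N · v_2 = (-1, -2, 0)ᵀ.

Sanity check: (A − (3)·I) v_1 = (0, 0, 0)ᵀ = 0. ✓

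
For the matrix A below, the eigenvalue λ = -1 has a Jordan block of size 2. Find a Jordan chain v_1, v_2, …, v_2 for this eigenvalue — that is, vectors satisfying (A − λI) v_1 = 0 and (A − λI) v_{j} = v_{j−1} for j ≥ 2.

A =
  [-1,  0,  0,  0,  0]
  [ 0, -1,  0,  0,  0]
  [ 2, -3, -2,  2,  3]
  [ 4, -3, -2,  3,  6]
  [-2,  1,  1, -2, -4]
A Jordan chain for λ = -1 of length 2:
v_1 = (0, 0, 2, 4, -2)ᵀ
v_2 = (1, 0, 0, 0, 0)ᵀ

Let N = A − (-1)·I. We want v_2 with N^2 v_2 = 0 but N^1 v_2 ≠ 0; then v_{j-1} := N · v_j for j = 2, …, 2.

Pick v_2 = (1, 0, 0, 0, 0)ᵀ.
Then v_1 = N · v_2 = (0, 0, 2, 4, -2)ᵀ.

Sanity check: (A − (-1)·I) v_1 = (0, 0, 0, 0, 0)ᵀ = 0. ✓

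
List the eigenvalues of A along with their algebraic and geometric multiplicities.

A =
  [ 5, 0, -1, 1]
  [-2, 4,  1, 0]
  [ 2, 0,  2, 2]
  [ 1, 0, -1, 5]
λ = 4: alg = 4, geom = 2

Step 1 — factor the characteristic polynomial to read off the algebraic multiplicities:
  χ_A(x) = (x - 4)^4

Step 2 — compute geometric multiplicities via the rank-nullity identity g(λ) = n − rank(A − λI):
  rank(A − (4)·I) = 2, so dim ker(A − (4)·I) = n − 2 = 2

Summary:
  λ = 4: algebraic multiplicity = 4, geometric multiplicity = 2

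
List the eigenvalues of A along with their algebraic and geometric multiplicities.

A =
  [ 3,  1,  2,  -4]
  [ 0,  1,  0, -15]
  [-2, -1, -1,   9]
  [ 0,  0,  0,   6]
λ = 1: alg = 3, geom = 2; λ = 6: alg = 1, geom = 1

Step 1 — factor the characteristic polynomial to read off the algebraic multiplicities:
  χ_A(x) = (x - 6)*(x - 1)^3

Step 2 — compute geometric multiplicities via the rank-nullity identity g(λ) = n − rank(A − λI):
  rank(A − (1)·I) = 2, so dim ker(A − (1)·I) = n − 2 = 2
  rank(A − (6)·I) = 3, so dim ker(A − (6)·I) = n − 3 = 1

Summary:
  λ = 1: algebraic multiplicity = 3, geometric multiplicity = 2
  λ = 6: algebraic multiplicity = 1, geometric multiplicity = 1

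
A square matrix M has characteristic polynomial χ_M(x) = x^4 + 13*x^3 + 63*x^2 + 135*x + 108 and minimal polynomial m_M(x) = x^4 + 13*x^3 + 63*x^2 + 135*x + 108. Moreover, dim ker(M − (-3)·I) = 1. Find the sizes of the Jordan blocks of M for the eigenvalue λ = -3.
Block sizes for λ = -3: [3]

Step 1 — from the characteristic polynomial, algebraic multiplicity of λ = -3 is 3. From dim ker(M − (-3)·I) = 1, there are exactly 1 Jordan blocks for λ = -3.
Step 2 — from the minimal polynomial, the factor (x + 3)^3 tells us the largest block for λ = -3 has size 3.
Step 3 — with total size 3, 1 blocks, and largest block 3, the block sizes (in nonincreasing order) are [3].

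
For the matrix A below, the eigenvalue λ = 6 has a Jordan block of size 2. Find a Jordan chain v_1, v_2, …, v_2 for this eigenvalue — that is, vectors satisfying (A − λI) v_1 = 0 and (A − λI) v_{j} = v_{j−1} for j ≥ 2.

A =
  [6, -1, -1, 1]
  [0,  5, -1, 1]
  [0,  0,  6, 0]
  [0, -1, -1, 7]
A Jordan chain for λ = 6 of length 2:
v_1 = (-1, -1, 0, -1)ᵀ
v_2 = (0, 1, 0, 0)ᵀ

Let N = A − (6)·I. We want v_2 with N^2 v_2 = 0 but N^1 v_2 ≠ 0; then v_{j-1} := N · v_j for j = 2, …, 2.

Pick v_2 = (0, 1, 0, 0)ᵀ.
Then v_1 = N · v_2 = (-1, -1, 0, -1)ᵀ.

Sanity check: (A − (6)·I) v_1 = (0, 0, 0, 0)ᵀ = 0. ✓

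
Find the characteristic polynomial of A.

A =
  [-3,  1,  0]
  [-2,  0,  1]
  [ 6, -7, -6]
x^3 + 9*x^2 + 27*x + 27

Expanding det(x·I − A) (e.g. by cofactor expansion or by noting that A is similar to its Jordan form J, which has the same characteristic polynomial as A) gives
  χ_A(x) = x^3 + 9*x^2 + 27*x + 27
which factors as (x + 3)^3. The eigenvalues (with algebraic multiplicities) are λ = -3 with multiplicity 3.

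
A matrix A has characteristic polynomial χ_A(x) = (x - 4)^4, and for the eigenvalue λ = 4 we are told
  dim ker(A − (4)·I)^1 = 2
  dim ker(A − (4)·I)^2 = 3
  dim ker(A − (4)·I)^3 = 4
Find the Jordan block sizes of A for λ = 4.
Block sizes for λ = 4: [3, 1]

From the dimensions of kernels of powers, the number of Jordan blocks of size at least j is d_j − d_{j−1} where d_j = dim ker(N^j) (with d_0 = 0). Computing the differences gives [2, 1, 1].
The number of blocks of size exactly k is (#blocks of size ≥ k) − (#blocks of size ≥ k + 1), so the partition is: 1 block(s) of size 1, 1 block(s) of size 3.
In nonincreasing order the block sizes are [3, 1].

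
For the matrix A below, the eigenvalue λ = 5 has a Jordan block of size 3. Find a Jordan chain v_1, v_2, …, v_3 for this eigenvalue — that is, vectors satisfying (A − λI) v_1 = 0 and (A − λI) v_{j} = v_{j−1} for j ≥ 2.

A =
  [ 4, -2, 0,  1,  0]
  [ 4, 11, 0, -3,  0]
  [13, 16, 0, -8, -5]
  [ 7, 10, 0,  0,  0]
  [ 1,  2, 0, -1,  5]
A Jordan chain for λ = 5 of length 3:
v_1 = (0, 2, 0, 4, 0)ᵀ
v_2 = (2, -2, 4, -2, -2)ᵀ
v_3 = (4, -3, 0, 0, 0)ᵀ

Let N = A − (5)·I. We want v_3 with N^3 v_3 = 0 but N^2 v_3 ≠ 0; then v_{j-1} := N · v_j for j = 3, …, 2.

Pick v_3 = (4, -3, 0, 0, 0)ᵀ.
Then v_2 = N · v_3 = (2, -2, 4, -2, -2)ᵀ.
Then v_1 = N · v_2 = (0, 2, 0, 4, 0)ᵀ.

Sanity check: (A − (5)·I) v_1 = (0, 0, 0, 0, 0)ᵀ = 0. ✓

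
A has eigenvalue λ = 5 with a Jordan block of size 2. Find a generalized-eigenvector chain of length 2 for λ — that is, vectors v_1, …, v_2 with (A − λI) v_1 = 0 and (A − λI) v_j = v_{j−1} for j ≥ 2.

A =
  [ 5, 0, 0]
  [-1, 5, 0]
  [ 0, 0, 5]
A Jordan chain for λ = 5 of length 2:
v_1 = (0, -1, 0)ᵀ
v_2 = (1, 0, 0)ᵀ

Let N = A − (5)·I. We want v_2 with N^2 v_2 = 0 but N^1 v_2 ≠ 0; then v_{j-1} := N · v_j for j = 2, …, 2.

Pick v_2 = (1, 0, 0)ᵀ.
Then v_1 = N · v_2 = (0, -1, 0)ᵀ.

Sanity check: (A − (5)·I) v_1 = (0, 0, 0)ᵀ = 0. ✓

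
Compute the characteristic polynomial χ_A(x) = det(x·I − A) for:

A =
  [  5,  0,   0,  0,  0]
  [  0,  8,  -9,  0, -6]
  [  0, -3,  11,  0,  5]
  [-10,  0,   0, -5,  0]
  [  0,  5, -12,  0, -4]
x^5 - 15*x^4 + 50*x^3 + 250*x^2 - 1875*x + 3125

Expanding det(x·I − A) (e.g. by cofactor expansion or by noting that A is similar to its Jordan form J, which has the same characteristic polynomial as A) gives
  χ_A(x) = x^5 - 15*x^4 + 50*x^3 + 250*x^2 - 1875*x + 3125
which factors as (x - 5)^4*(x + 5). The eigenvalues (with algebraic multiplicities) are λ = -5 with multiplicity 1, λ = 5 with multiplicity 4.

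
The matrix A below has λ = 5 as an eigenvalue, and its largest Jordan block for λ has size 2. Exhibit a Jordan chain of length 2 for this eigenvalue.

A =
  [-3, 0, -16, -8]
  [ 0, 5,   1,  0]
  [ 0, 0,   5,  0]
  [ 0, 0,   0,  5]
A Jordan chain for λ = 5 of length 2:
v_1 = (0, -1, 0, 0)ᵀ
v_2 = (2, 0, -1, 0)ᵀ

Let N = A − (5)·I. We want v_2 with N^2 v_2 = 0 but N^1 v_2 ≠ 0; then v_{j-1} := N · v_j for j = 2, …, 2.

Pick v_2 = (2, 0, -1, 0)ᵀ.
Then v_1 = N · v_2 = (0, -1, 0, 0)ᵀ.

Sanity check: (A − (5)·I) v_1 = (0, 0, 0, 0)ᵀ = 0. ✓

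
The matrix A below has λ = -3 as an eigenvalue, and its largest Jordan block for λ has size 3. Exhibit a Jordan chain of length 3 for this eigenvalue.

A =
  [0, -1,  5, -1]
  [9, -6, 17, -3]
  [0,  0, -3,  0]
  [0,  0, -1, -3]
A Jordan chain for λ = -3 of length 3:
v_1 = (-1, -3, 0, 0)ᵀ
v_2 = (5, 17, 0, -1)ᵀ
v_3 = (0, 0, 1, 0)ᵀ

Let N = A − (-3)·I. We want v_3 with N^3 v_3 = 0 but N^2 v_3 ≠ 0; then v_{j-1} := N · v_j for j = 3, …, 2.

Pick v_3 = (0, 0, 1, 0)ᵀ.
Then v_2 = N · v_3 = (5, 17, 0, -1)ᵀ.
Then v_1 = N · v_2 = (-1, -3, 0, 0)ᵀ.

Sanity check: (A − (-3)·I) v_1 = (0, 0, 0, 0)ᵀ = 0. ✓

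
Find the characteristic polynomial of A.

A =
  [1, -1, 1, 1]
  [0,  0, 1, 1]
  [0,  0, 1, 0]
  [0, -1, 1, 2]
x^4 - 4*x^3 + 6*x^2 - 4*x + 1

Expanding det(x·I − A) (e.g. by cofactor expansion or by noting that A is similar to its Jordan form J, which has the same characteristic polynomial as A) gives
  χ_A(x) = x^4 - 4*x^3 + 6*x^2 - 4*x + 1
which factors as (x - 1)^4. The eigenvalues (with algebraic multiplicities) are λ = 1 with multiplicity 4.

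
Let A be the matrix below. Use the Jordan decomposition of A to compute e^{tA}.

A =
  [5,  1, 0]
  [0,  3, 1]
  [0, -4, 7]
e^{tA} =
  [exp(5*t), -t^2*exp(5*t) + t*exp(5*t), t^2*exp(5*t)/2]
  [0, -2*t*exp(5*t) + exp(5*t), t*exp(5*t)]
  [0, -4*t*exp(5*t), 2*t*exp(5*t) + exp(5*t)]

Strategy: write A = P · J · P⁻¹ where J is a Jordan canonical form, so e^{tA} = P · e^{tJ} · P⁻¹, and e^{tJ} can be computed block-by-block.

A has Jordan form
J =
  [5, 1, 0]
  [0, 5, 1]
  [0, 0, 5]
(up to reordering of blocks).

Per-block formulas:
  For a 3×3 Jordan block J_3(5): exp(t · J_3(5)) = e^(5t)·(I + t·N + (t^2/2)·N^2), where N is the 3×3 nilpotent shift.

After assembling e^{tJ} and conjugating by P, we get:

e^{tA} =
  [exp(5*t), -t^2*exp(5*t) + t*exp(5*t), t^2*exp(5*t)/2]
  [0, -2*t*exp(5*t) + exp(5*t), t*exp(5*t)]
  [0, -4*t*exp(5*t), 2*t*exp(5*t) + exp(5*t)]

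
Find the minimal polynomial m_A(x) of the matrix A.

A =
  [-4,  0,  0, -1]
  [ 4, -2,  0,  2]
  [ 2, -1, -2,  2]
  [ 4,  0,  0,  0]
x^2 + 4*x + 4

The characteristic polynomial is χ_A(x) = (x + 2)^4, so the eigenvalues are known. The minimal polynomial is
  m_A(x) = Π_λ (x − λ)^{k_λ}
where k_λ is the size of the *largest* Jordan block for λ (equivalently, the smallest k with (A − λI)^k v = 0 for every generalised eigenvector v of λ).

  λ = -2: largest Jordan block has size 2, contributing (x + 2)^2

So m_A(x) = (x + 2)^2 = x^2 + 4*x + 4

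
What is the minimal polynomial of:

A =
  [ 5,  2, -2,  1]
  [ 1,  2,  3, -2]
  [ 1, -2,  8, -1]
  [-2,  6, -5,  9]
x^3 - 18*x^2 + 108*x - 216

The characteristic polynomial is χ_A(x) = (x - 6)^4, so the eigenvalues are known. The minimal polynomial is
  m_A(x) = Π_λ (x − λ)^{k_λ}
where k_λ is the size of the *largest* Jordan block for λ (equivalently, the smallest k with (A − λI)^k v = 0 for every generalised eigenvector v of λ).

  λ = 6: largest Jordan block has size 3, contributing (x − 6)^3

So m_A(x) = (x - 6)^3 = x^3 - 18*x^2 + 108*x - 216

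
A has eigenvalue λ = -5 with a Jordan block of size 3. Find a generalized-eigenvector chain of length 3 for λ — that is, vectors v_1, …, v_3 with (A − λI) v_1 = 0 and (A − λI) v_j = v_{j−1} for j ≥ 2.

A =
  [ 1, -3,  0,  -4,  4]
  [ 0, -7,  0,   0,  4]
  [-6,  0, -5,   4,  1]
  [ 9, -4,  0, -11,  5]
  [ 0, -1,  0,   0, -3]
A Jordan chain for λ = -5 of length 3:
v_1 = (0, 0, 1, 0, 0)ᵀ
v_2 = (-3, -2, 0, -4, -1)ᵀ
v_3 = (0, 1, 0, 0, 0)ᵀ

Let N = A − (-5)·I. We want v_3 with N^3 v_3 = 0 but N^2 v_3 ≠ 0; then v_{j-1} := N · v_j for j = 3, …, 2.

Pick v_3 = (0, 1, 0, 0, 0)ᵀ.
Then v_2 = N · v_3 = (-3, -2, 0, -4, -1)ᵀ.
Then v_1 = N · v_2 = (0, 0, 1, 0, 0)ᵀ.

Sanity check: (A − (-5)·I) v_1 = (0, 0, 0, 0, 0)ᵀ = 0. ✓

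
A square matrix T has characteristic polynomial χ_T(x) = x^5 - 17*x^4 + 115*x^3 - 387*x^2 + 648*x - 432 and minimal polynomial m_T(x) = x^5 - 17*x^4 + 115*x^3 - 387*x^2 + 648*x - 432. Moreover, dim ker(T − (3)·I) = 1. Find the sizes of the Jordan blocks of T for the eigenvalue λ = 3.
Block sizes for λ = 3: [3]

Step 1 — from the characteristic polynomial, algebraic multiplicity of λ = 3 is 3. From dim ker(T − (3)·I) = 1, there are exactly 1 Jordan blocks for λ = 3.
Step 2 — from the minimal polynomial, the factor (x − 3)^3 tells us the largest block for λ = 3 has size 3.
Step 3 — with total size 3, 1 blocks, and largest block 3, the block sizes (in nonincreasing order) are [3].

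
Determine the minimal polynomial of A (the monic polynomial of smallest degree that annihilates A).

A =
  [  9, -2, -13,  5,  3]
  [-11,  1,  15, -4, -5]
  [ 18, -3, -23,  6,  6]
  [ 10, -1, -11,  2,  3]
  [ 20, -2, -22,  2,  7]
x^4 + 5*x^3 + 6*x^2 - 4*x - 8

The characteristic polynomial is χ_A(x) = (x - 1)^2*(x + 2)^3, so the eigenvalues are known. The minimal polynomial is
  m_A(x) = Π_λ (x − λ)^{k_λ}
where k_λ is the size of the *largest* Jordan block for λ (equivalently, the smallest k with (A − λI)^k v = 0 for every generalised eigenvector v of λ).

  λ = -2: largest Jordan block has size 3, contributing (x + 2)^3
  λ = 1: largest Jordan block has size 1, contributing (x − 1)

So m_A(x) = (x - 1)*(x + 2)^3 = x^4 + 5*x^3 + 6*x^2 - 4*x - 8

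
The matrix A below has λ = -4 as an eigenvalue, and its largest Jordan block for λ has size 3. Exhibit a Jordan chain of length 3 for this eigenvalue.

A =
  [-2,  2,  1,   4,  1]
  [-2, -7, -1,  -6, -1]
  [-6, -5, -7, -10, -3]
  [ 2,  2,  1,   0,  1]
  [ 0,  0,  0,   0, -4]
A Jordan chain for λ = -4 of length 3:
v_1 = (2, -4, -4, 2, 0)ᵀ
v_2 = (2, -2, -6, 2, 0)ᵀ
v_3 = (1, 0, 0, 0, 0)ᵀ

Let N = A − (-4)·I. We want v_3 with N^3 v_3 = 0 but N^2 v_3 ≠ 0; then v_{j-1} := N · v_j for j = 3, …, 2.

Pick v_3 = (1, 0, 0, 0, 0)ᵀ.
Then v_2 = N · v_3 = (2, -2, -6, 2, 0)ᵀ.
Then v_1 = N · v_2 = (2, -4, -4, 2, 0)ᵀ.

Sanity check: (A − (-4)·I) v_1 = (0, 0, 0, 0, 0)ᵀ = 0. ✓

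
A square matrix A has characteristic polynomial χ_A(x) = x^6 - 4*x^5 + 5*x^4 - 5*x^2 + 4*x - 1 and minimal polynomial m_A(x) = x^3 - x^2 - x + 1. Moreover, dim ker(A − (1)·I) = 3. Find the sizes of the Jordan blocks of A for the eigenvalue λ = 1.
Block sizes for λ = 1: [2, 2, 1]

Step 1 — from the characteristic polynomial, algebraic multiplicity of λ = 1 is 5. From dim ker(A − (1)·I) = 3, there are exactly 3 Jordan blocks for λ = 1.
Step 2 — from the minimal polynomial, the factor (x − 1)^2 tells us the largest block for λ = 1 has size 2.
Step 3 — with total size 5, 3 blocks, and largest block 2, the block sizes (in nonincreasing order) are [2, 2, 1].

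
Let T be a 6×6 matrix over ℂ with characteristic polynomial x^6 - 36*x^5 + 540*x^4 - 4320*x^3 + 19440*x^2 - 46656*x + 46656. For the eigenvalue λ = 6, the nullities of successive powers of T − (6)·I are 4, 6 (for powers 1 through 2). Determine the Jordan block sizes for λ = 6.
Block sizes for λ = 6: [2, 2, 1, 1]

From the dimensions of kernels of powers, the number of Jordan blocks of size at least j is d_j − d_{j−1} where d_j = dim ker(N^j) (with d_0 = 0). Computing the differences gives [4, 2].
The number of blocks of size exactly k is (#blocks of size ≥ k) − (#blocks of size ≥ k + 1), so the partition is: 2 block(s) of size 1, 2 block(s) of size 2.
In nonincreasing order the block sizes are [2, 2, 1, 1].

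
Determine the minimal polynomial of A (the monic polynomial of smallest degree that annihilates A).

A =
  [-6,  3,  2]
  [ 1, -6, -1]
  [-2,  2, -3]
x^3 + 15*x^2 + 75*x + 125

The characteristic polynomial is χ_A(x) = (x + 5)^3, so the eigenvalues are known. The minimal polynomial is
  m_A(x) = Π_λ (x − λ)^{k_λ}
where k_λ is the size of the *largest* Jordan block for λ (equivalently, the smallest k with (A − λI)^k v = 0 for every generalised eigenvector v of λ).

  λ = -5: largest Jordan block has size 3, contributing (x + 5)^3

So m_A(x) = (x + 5)^3 = x^3 + 15*x^2 + 75*x + 125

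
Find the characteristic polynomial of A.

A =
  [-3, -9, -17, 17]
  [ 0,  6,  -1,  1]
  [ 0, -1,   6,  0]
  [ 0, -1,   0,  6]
x^4 - 15*x^3 + 54*x^2 + 108*x - 648

Expanding det(x·I − A) (e.g. by cofactor expansion or by noting that A is similar to its Jordan form J, which has the same characteristic polynomial as A) gives
  χ_A(x) = x^4 - 15*x^3 + 54*x^2 + 108*x - 648
which factors as (x - 6)^3*(x + 3). The eigenvalues (with algebraic multiplicities) are λ = -3 with multiplicity 1, λ = 6 with multiplicity 3.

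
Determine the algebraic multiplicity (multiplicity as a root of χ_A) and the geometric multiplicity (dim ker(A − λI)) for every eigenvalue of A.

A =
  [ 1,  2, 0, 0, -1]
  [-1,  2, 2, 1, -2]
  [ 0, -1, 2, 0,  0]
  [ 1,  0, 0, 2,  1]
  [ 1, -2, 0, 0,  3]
λ = 2: alg = 5, geom = 2

Step 1 — factor the characteristic polynomial to read off the algebraic multiplicities:
  χ_A(x) = (x - 2)^5

Step 2 — compute geometric multiplicities via the rank-nullity identity g(λ) = n − rank(A − λI):
  rank(A − (2)·I) = 3, so dim ker(A − (2)·I) = n − 3 = 2

Summary:
  λ = 2: algebraic multiplicity = 5, geometric multiplicity = 2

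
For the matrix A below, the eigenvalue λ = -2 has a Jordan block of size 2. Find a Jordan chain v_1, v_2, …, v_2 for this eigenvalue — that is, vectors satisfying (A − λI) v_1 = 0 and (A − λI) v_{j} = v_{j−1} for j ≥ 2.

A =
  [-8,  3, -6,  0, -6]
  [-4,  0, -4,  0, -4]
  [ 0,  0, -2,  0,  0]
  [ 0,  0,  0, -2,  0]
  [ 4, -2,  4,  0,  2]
A Jordan chain for λ = -2 of length 2:
v_1 = (-6, -4, 0, 0, 4)ᵀ
v_2 = (1, 0, 0, 0, 0)ᵀ

Let N = A − (-2)·I. We want v_2 with N^2 v_2 = 0 but N^1 v_2 ≠ 0; then v_{j-1} := N · v_j for j = 2, …, 2.

Pick v_2 = (1, 0, 0, 0, 0)ᵀ.
Then v_1 = N · v_2 = (-6, -4, 0, 0, 4)ᵀ.

Sanity check: (A − (-2)·I) v_1 = (0, 0, 0, 0, 0)ᵀ = 0. ✓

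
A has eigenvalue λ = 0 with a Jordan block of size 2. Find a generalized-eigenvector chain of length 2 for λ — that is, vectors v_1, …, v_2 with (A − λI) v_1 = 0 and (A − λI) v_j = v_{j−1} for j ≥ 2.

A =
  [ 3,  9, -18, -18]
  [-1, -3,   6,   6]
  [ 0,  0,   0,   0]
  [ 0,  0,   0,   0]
A Jordan chain for λ = 0 of length 2:
v_1 = (3, -1, 0, 0)ᵀ
v_2 = (1, 0, 0, 0)ᵀ

Let N = A − (0)·I. We want v_2 with N^2 v_2 = 0 but N^1 v_2 ≠ 0; then v_{j-1} := N · v_j for j = 2, …, 2.

Pick v_2 = (1, 0, 0, 0)ᵀ.
Then v_1 = N · v_2 = (3, -1, 0, 0)ᵀ.

Sanity check: (A − (0)·I) v_1 = (0, 0, 0, 0)ᵀ = 0. ✓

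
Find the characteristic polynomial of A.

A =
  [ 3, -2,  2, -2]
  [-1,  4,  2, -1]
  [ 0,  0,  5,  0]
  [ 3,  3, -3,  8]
x^4 - 20*x^3 + 150*x^2 - 500*x + 625

Expanding det(x·I − A) (e.g. by cofactor expansion or by noting that A is similar to its Jordan form J, which has the same characteristic polynomial as A) gives
  χ_A(x) = x^4 - 20*x^3 + 150*x^2 - 500*x + 625
which factors as (x - 5)^4. The eigenvalues (with algebraic multiplicities) are λ = 5 with multiplicity 4.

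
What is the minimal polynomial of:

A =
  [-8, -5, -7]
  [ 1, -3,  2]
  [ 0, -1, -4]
x^3 + 15*x^2 + 75*x + 125

The characteristic polynomial is χ_A(x) = (x + 5)^3, so the eigenvalues are known. The minimal polynomial is
  m_A(x) = Π_λ (x − λ)^{k_λ}
where k_λ is the size of the *largest* Jordan block for λ (equivalently, the smallest k with (A − λI)^k v = 0 for every generalised eigenvector v of λ).

  λ = -5: largest Jordan block has size 3, contributing (x + 5)^3

So m_A(x) = (x + 5)^3 = x^3 + 15*x^2 + 75*x + 125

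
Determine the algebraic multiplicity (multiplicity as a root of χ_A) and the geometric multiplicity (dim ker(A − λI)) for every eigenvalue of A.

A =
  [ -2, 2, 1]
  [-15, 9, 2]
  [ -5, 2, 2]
λ = 3: alg = 3, geom = 1

Step 1 — factor the characteristic polynomial to read off the algebraic multiplicities:
  χ_A(x) = (x - 3)^3

Step 2 — compute geometric multiplicities via the rank-nullity identity g(λ) = n − rank(A − λI):
  rank(A − (3)·I) = 2, so dim ker(A − (3)·I) = n − 2 = 1

Summary:
  λ = 3: algebraic multiplicity = 3, geometric multiplicity = 1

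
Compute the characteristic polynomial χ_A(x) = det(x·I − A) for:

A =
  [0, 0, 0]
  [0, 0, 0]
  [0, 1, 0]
x^3

Expanding det(x·I − A) (e.g. by cofactor expansion or by noting that A is similar to its Jordan form J, which has the same characteristic polynomial as A) gives
  χ_A(x) = x^3
which factors as x^3. The eigenvalues (with algebraic multiplicities) are λ = 0 with multiplicity 3.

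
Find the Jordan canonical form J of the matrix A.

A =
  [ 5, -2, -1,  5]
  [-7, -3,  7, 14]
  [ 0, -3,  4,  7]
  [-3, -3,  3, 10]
J_2(4) ⊕ J_2(4)

The characteristic polynomial is
  det(x·I − A) = x^4 - 16*x^3 + 96*x^2 - 256*x + 256 = (x - 4)^4

Eigenvalues and multiplicities (the geometric multiplicity of λ is n − rank(A − λI), which equals the number of Jordan blocks for λ):
  λ = 4: algebraic multiplicity = 4, geometric multiplicity = 2

Determining the block sizes for each eigenvalue:
  λ = 4: with am = 4 and gm = 2, the partition is not yet determined (e.g. several partitions of 4 into 2 parts exist). Let N = A − (4)·I. Computing rank(N^1) = 2, rank(N^2) = 0; the number of blocks of size ≥ j is rank(N^{j−1}) − rank(N^j), giving [2, 2]. So we have 2 block(s) of size 2 → block sizes [2, 2]

Assembling the blocks gives a Jordan form
J =
  [4, 1, 0, 0]
  [0, 4, 0, 0]
  [0, 0, 4, 1]
  [0, 0, 0, 4]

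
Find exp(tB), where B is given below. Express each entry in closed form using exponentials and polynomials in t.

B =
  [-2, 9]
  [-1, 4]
e^{tB} =
  [-3*t*exp(t) + exp(t), 9*t*exp(t)]
  [-t*exp(t), 3*t*exp(t) + exp(t)]

Strategy: write B = P · J · P⁻¹ where J is a Jordan canonical form, so e^{tB} = P · e^{tJ} · P⁻¹, and e^{tJ} can be computed block-by-block.

B has Jordan form
J =
  [1, 1]
  [0, 1]
(up to reordering of blocks).

Per-block formulas:
  For a 2×2 Jordan block J_2(1): exp(t · J_2(1)) = e^(1t)·(I + t·N), where N is the 2×2 nilpotent shift.

After assembling e^{tJ} and conjugating by P, we get:

e^{tB} =
  [-3*t*exp(t) + exp(t), 9*t*exp(t)]
  [-t*exp(t), 3*t*exp(t) + exp(t)]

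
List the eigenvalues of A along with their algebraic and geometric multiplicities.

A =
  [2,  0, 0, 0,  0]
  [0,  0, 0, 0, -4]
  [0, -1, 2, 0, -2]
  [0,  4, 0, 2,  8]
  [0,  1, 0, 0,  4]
λ = 2: alg = 5, geom = 4

Step 1 — factor the characteristic polynomial to read off the algebraic multiplicities:
  χ_A(x) = (x - 2)^5

Step 2 — compute geometric multiplicities via the rank-nullity identity g(λ) = n − rank(A − λI):
  rank(A − (2)·I) = 1, so dim ker(A − (2)·I) = n − 1 = 4

Summary:
  λ = 2: algebraic multiplicity = 5, geometric multiplicity = 4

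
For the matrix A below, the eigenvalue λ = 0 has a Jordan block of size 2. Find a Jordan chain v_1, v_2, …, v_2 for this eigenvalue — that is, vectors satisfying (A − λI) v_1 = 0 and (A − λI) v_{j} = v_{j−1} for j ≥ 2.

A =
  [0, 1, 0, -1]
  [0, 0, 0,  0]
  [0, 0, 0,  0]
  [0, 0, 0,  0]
A Jordan chain for λ = 0 of length 2:
v_1 = (1, 0, 0, 0)ᵀ
v_2 = (0, 1, 0, 0)ᵀ

Let N = A − (0)·I. We want v_2 with N^2 v_2 = 0 but N^1 v_2 ≠ 0; then v_{j-1} := N · v_j for j = 2, …, 2.

Pick v_2 = (0, 1, 0, 0)ᵀ.
Then v_1 = N · v_2 = (1, 0, 0, 0)ᵀ.

Sanity check: (A − (0)·I) v_1 = (0, 0, 0, 0)ᵀ = 0. ✓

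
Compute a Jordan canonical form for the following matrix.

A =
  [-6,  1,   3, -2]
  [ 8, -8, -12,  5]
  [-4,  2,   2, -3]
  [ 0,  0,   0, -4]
J_2(-4) ⊕ J_2(-4)

The characteristic polynomial is
  det(x·I − A) = x^4 + 16*x^3 + 96*x^2 + 256*x + 256 = (x + 4)^4

Eigenvalues and multiplicities (the geometric multiplicity of λ is n − rank(A − λI), which equals the number of Jordan blocks for λ):
  λ = -4: algebraic multiplicity = 4, geometric multiplicity = 2

Determining the block sizes for each eigenvalue:
  λ = -4: with am = 4 and gm = 2, the partition is not yet determined (e.g. several partitions of 4 into 2 parts exist). Let N = A − (-4)·I. Computing rank(N^1) = 2, rank(N^2) = 0; the number of blocks of size ≥ j is rank(N^{j−1}) − rank(N^j), giving [2, 2]. So we have 2 block(s) of size 2 → block sizes [2, 2]

Assembling the blocks gives a Jordan form
J =
  [-4,  1,  0,  0]
  [ 0, -4,  0,  0]
  [ 0,  0, -4,  1]
  [ 0,  0,  0, -4]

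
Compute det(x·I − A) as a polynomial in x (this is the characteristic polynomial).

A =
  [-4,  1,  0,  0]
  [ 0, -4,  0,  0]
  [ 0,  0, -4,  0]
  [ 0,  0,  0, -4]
x^4 + 16*x^3 + 96*x^2 + 256*x + 256

Expanding det(x·I − A) (e.g. by cofactor expansion or by noting that A is similar to its Jordan form J, which has the same characteristic polynomial as A) gives
  χ_A(x) = x^4 + 16*x^3 + 96*x^2 + 256*x + 256
which factors as (x + 4)^4. The eigenvalues (with algebraic multiplicities) are λ = -4 with multiplicity 4.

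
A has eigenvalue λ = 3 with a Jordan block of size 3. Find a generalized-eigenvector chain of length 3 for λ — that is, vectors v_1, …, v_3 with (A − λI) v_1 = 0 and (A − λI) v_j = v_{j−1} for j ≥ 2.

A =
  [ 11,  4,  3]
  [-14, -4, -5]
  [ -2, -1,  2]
A Jordan chain for λ = 3 of length 3:
v_1 = (2, -4, 0)ᵀ
v_2 = (8, -14, -2)ᵀ
v_3 = (1, 0, 0)ᵀ

Let N = A − (3)·I. We want v_3 with N^3 v_3 = 0 but N^2 v_3 ≠ 0; then v_{j-1} := N · v_j for j = 3, …, 2.

Pick v_3 = (1, 0, 0)ᵀ.
Then v_2 = N · v_3 = (8, -14, -2)ᵀ.
Then v_1 = N · v_2 = (2, -4, 0)ᵀ.

Sanity check: (A − (3)·I) v_1 = (0, 0, 0)ᵀ = 0. ✓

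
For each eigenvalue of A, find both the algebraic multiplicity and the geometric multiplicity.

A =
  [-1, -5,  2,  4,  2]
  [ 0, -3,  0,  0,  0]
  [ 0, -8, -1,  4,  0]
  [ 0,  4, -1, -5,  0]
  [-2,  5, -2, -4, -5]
λ = -3: alg = 5, geom = 3

Step 1 — factor the characteristic polynomial to read off the algebraic multiplicities:
  χ_A(x) = (x + 3)^5

Step 2 — compute geometric multiplicities via the rank-nullity identity g(λ) = n − rank(A − λI):
  rank(A − (-3)·I) = 2, so dim ker(A − (-3)·I) = n − 2 = 3

Summary:
  λ = -3: algebraic multiplicity = 5, geometric multiplicity = 3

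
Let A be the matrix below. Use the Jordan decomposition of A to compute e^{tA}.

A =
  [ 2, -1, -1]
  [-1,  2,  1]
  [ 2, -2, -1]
e^{tA} =
  [t*exp(t) + exp(t), -t*exp(t), -t*exp(t)]
  [-t*exp(t), t*exp(t) + exp(t), t*exp(t)]
  [2*t*exp(t), -2*t*exp(t), -2*t*exp(t) + exp(t)]

Strategy: write A = P · J · P⁻¹ where J is a Jordan canonical form, so e^{tA} = P · e^{tJ} · P⁻¹, and e^{tJ} can be computed block-by-block.

A has Jordan form
J =
  [1, 1, 0]
  [0, 1, 0]
  [0, 0, 1]
(up to reordering of blocks).

Per-block formulas:
  For a 1×1 block at λ = 1: exp(t · [1]) = [e^(1t)].
  For a 2×2 Jordan block J_2(1): exp(t · J_2(1)) = e^(1t)·(I + t·N), where N is the 2×2 nilpotent shift.

After assembling e^{tJ} and conjugating by P, we get:

e^{tA} =
  [t*exp(t) + exp(t), -t*exp(t), -t*exp(t)]
  [-t*exp(t), t*exp(t) + exp(t), t*exp(t)]
  [2*t*exp(t), -2*t*exp(t), -2*t*exp(t) + exp(t)]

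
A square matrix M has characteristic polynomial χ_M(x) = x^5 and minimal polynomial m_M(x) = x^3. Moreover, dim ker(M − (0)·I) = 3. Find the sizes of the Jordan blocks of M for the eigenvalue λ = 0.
Block sizes for λ = 0: [3, 1, 1]

Step 1 — from the characteristic polynomial, algebraic multiplicity of λ = 0 is 5. From dim ker(M − (0)·I) = 3, there are exactly 3 Jordan blocks for λ = 0.
Step 2 — from the minimal polynomial, the factor (x − 0)^3 tells us the largest block for λ = 0 has size 3.
Step 3 — with total size 5, 3 blocks, and largest block 3, the block sizes (in nonincreasing order) are [3, 1, 1].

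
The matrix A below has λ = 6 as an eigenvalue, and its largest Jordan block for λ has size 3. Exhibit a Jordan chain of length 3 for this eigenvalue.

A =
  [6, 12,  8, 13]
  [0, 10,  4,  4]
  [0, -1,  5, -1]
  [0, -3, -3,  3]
A Jordan chain for λ = 6 of length 3:
v_1 = (1, 0, 0, 0)ᵀ
v_2 = (12, 4, -1, -3)ᵀ
v_3 = (0, 1, 0, 0)ᵀ

Let N = A − (6)·I. We want v_3 with N^3 v_3 = 0 but N^2 v_3 ≠ 0; then v_{j-1} := N · v_j for j = 3, …, 2.

Pick v_3 = (0, 1, 0, 0)ᵀ.
Then v_2 = N · v_3 = (12, 4, -1, -3)ᵀ.
Then v_1 = N · v_2 = (1, 0, 0, 0)ᵀ.

Sanity check: (A − (6)·I) v_1 = (0, 0, 0, 0)ᵀ = 0. ✓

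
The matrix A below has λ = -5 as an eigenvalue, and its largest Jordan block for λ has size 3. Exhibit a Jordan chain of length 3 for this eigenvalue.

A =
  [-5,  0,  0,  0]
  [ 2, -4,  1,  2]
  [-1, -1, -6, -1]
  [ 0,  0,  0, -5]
A Jordan chain for λ = -5 of length 3:
v_1 = (0, 1, -1, 0)ᵀ
v_2 = (0, 2, -1, 0)ᵀ
v_3 = (1, 0, 0, 0)ᵀ

Let N = A − (-5)·I. We want v_3 with N^3 v_3 = 0 but N^2 v_3 ≠ 0; then v_{j-1} := N · v_j for j = 3, …, 2.

Pick v_3 = (1, 0, 0, 0)ᵀ.
Then v_2 = N · v_3 = (0, 2, -1, 0)ᵀ.
Then v_1 = N · v_2 = (0, 1, -1, 0)ᵀ.

Sanity check: (A − (-5)·I) v_1 = (0, 0, 0, 0)ᵀ = 0. ✓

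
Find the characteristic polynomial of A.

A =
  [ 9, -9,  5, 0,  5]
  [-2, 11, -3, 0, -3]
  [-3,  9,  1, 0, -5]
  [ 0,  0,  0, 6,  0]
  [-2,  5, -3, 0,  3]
x^5 - 30*x^4 + 360*x^3 - 2160*x^2 + 6480*x - 7776

Expanding det(x·I − A) (e.g. by cofactor expansion or by noting that A is similar to its Jordan form J, which has the same characteristic polynomial as A) gives
  χ_A(x) = x^5 - 30*x^4 + 360*x^3 - 2160*x^2 + 6480*x - 7776
which factors as (x - 6)^5. The eigenvalues (with algebraic multiplicities) are λ = 6 with multiplicity 5.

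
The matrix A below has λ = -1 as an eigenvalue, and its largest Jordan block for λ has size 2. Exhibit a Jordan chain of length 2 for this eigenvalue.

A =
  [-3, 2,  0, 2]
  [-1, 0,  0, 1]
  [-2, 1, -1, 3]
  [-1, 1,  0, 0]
A Jordan chain for λ = -1 of length 2:
v_1 = (-2, -1, -2, -1)ᵀ
v_2 = (1, 0, 0, 0)ᵀ

Let N = A − (-1)·I. We want v_2 with N^2 v_2 = 0 but N^1 v_2 ≠ 0; then v_{j-1} := N · v_j for j = 2, …, 2.

Pick v_2 = (1, 0, 0, 0)ᵀ.
Then v_1 = N · v_2 = (-2, -1, -2, -1)ᵀ.

Sanity check: (A − (-1)·I) v_1 = (0, 0, 0, 0)ᵀ = 0. ✓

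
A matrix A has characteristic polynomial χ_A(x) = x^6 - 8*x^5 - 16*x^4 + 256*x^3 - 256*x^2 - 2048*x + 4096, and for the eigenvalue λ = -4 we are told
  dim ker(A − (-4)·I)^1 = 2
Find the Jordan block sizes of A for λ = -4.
Block sizes for λ = -4: [1, 1]

From the dimensions of kernels of powers, the number of Jordan blocks of size at least j is d_j − d_{j−1} where d_j = dim ker(N^j) (with d_0 = 0). Computing the differences gives [2].
The number of blocks of size exactly k is (#blocks of size ≥ k) − (#blocks of size ≥ k + 1), so the partition is: 2 block(s) of size 1.
In nonincreasing order the block sizes are [1, 1].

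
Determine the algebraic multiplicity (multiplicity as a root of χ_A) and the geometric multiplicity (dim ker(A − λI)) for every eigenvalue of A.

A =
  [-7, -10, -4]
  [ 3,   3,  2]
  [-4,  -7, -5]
λ = -3: alg = 3, geom = 1

Step 1 — factor the characteristic polynomial to read off the algebraic multiplicities:
  χ_A(x) = (x + 3)^3

Step 2 — compute geometric multiplicities via the rank-nullity identity g(λ) = n − rank(A − λI):
  rank(A − (-3)·I) = 2, so dim ker(A − (-3)·I) = n − 2 = 1

Summary:
  λ = -3: algebraic multiplicity = 3, geometric multiplicity = 1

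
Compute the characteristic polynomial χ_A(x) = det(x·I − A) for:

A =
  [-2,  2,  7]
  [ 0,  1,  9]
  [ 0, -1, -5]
x^3 + 6*x^2 + 12*x + 8

Expanding det(x·I − A) (e.g. by cofactor expansion or by noting that A is similar to its Jordan form J, which has the same characteristic polynomial as A) gives
  χ_A(x) = x^3 + 6*x^2 + 12*x + 8
which factors as (x + 2)^3. The eigenvalues (with algebraic multiplicities) are λ = -2 with multiplicity 3.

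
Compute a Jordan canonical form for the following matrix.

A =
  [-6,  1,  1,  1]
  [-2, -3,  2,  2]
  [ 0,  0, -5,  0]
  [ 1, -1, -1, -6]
J_2(-5) ⊕ J_1(-5) ⊕ J_1(-5)

The characteristic polynomial is
  det(x·I − A) = x^4 + 20*x^3 + 150*x^2 + 500*x + 625 = (x + 5)^4

Eigenvalues and multiplicities (the geometric multiplicity of λ is n − rank(A − λI), which equals the number of Jordan blocks for λ):
  λ = -5: algebraic multiplicity = 4, geometric multiplicity = 3

Determining the block sizes for each eigenvalue:
  λ = -5: 3 blocks summing to 4 forces exactly one block of size 2 and the rest size 1 → block sizes [2, 1, 1]

Assembling the blocks gives a Jordan form
J =
  [-5,  1,  0,  0]
  [ 0, -5,  0,  0]
  [ 0,  0, -5,  0]
  [ 0,  0,  0, -5]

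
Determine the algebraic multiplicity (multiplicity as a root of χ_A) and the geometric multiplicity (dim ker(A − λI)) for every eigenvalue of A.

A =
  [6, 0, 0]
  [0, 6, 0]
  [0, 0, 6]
λ = 6: alg = 3, geom = 3

Step 1 — factor the characteristic polynomial to read off the algebraic multiplicities:
  χ_A(x) = (x - 6)^3

Step 2 — compute geometric multiplicities via the rank-nullity identity g(λ) = n − rank(A − λI):
  rank(A − (6)·I) = 0, so dim ker(A − (6)·I) = n − 0 = 3

Summary:
  λ = 6: algebraic multiplicity = 3, geometric multiplicity = 3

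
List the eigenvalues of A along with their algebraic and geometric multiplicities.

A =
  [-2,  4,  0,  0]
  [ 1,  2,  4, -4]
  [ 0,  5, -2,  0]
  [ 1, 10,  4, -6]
λ = -2: alg = 4, geom = 2

Step 1 — factor the characteristic polynomial to read off the algebraic multiplicities:
  χ_A(x) = (x + 2)^4

Step 2 — compute geometric multiplicities via the rank-nullity identity g(λ) = n − rank(A − λI):
  rank(A − (-2)·I) = 2, so dim ker(A − (-2)·I) = n − 2 = 2

Summary:
  λ = -2: algebraic multiplicity = 4, geometric multiplicity = 2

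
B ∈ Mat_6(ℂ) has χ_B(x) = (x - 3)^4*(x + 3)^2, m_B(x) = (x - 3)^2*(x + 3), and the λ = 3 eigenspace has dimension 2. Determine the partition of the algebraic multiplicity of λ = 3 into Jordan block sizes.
Block sizes for λ = 3: [2, 2]

Step 1 — from the characteristic polynomial, algebraic multiplicity of λ = 3 is 4. From dim ker(B − (3)·I) = 2, there are exactly 2 Jordan blocks for λ = 3.
Step 2 — from the minimal polynomial, the factor (x − 3)^2 tells us the largest block for λ = 3 has size 2.
Step 3 — with total size 4, 2 blocks, and largest block 2, the block sizes (in nonincreasing order) are [2, 2].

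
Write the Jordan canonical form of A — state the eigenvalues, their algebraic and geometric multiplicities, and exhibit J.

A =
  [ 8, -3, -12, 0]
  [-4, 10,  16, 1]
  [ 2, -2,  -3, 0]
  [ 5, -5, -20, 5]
J_3(5) ⊕ J_1(5)

The characteristic polynomial is
  det(x·I − A) = x^4 - 20*x^3 + 150*x^2 - 500*x + 625 = (x - 5)^4

Eigenvalues and multiplicities (the geometric multiplicity of λ is n − rank(A − λI), which equals the number of Jordan blocks for λ):
  λ = 5: algebraic multiplicity = 4, geometric multiplicity = 2

Determining the block sizes for each eigenvalue:
  λ = 5: with am = 4 and gm = 2, the partition is not yet determined (e.g. several partitions of 4 into 2 parts exist). Let N = A − (5)·I. Computing rank(N^1) = 2, rank(N^2) = 1, rank(N^3) = 0; the number of blocks of size ≥ j is rank(N^{j−1}) − rank(N^j), giving [2, 1, 1]. So we have 1 block(s) of size 3, 1 block(s) of size 1 → block sizes [3, 1]

Assembling the blocks gives a Jordan form
J =
  [5, 1, 0, 0]
  [0, 5, 1, 0]
  [0, 0, 5, 0]
  [0, 0, 0, 5]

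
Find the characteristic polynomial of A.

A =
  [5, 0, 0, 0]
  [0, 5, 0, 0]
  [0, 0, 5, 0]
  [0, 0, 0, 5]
x^4 - 20*x^3 + 150*x^2 - 500*x + 625

Expanding det(x·I − A) (e.g. by cofactor expansion or by noting that A is similar to its Jordan form J, which has the same characteristic polynomial as A) gives
  χ_A(x) = x^4 - 20*x^3 + 150*x^2 - 500*x + 625
which factors as (x - 5)^4. The eigenvalues (with algebraic multiplicities) are λ = 5 with multiplicity 4.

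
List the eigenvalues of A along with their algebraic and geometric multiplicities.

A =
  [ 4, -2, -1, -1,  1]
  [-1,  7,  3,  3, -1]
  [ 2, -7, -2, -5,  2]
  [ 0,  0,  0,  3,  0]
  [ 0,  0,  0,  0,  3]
λ = 3: alg = 5, geom = 3

Step 1 — factor the characteristic polynomial to read off the algebraic multiplicities:
  χ_A(x) = (x - 3)^5

Step 2 — compute geometric multiplicities via the rank-nullity identity g(λ) = n − rank(A − λI):
  rank(A − (3)·I) = 2, so dim ker(A − (3)·I) = n − 2 = 3

Summary:
  λ = 3: algebraic multiplicity = 5, geometric multiplicity = 3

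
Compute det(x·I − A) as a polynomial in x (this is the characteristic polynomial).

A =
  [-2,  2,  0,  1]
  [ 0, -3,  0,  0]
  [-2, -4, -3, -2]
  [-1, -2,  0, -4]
x^4 + 12*x^3 + 54*x^2 + 108*x + 81

Expanding det(x·I − A) (e.g. by cofactor expansion or by noting that A is similar to its Jordan form J, which has the same characteristic polynomial as A) gives
  χ_A(x) = x^4 + 12*x^3 + 54*x^2 + 108*x + 81
which factors as (x + 3)^4. The eigenvalues (with algebraic multiplicities) are λ = -3 with multiplicity 4.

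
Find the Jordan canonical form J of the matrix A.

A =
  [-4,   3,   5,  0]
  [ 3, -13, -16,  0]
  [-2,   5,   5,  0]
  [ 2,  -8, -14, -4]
J_3(-4) ⊕ J_1(-4)

The characteristic polynomial is
  det(x·I − A) = x^4 + 16*x^3 + 96*x^2 + 256*x + 256 = (x + 4)^4

Eigenvalues and multiplicities (the geometric multiplicity of λ is n − rank(A − λI), which equals the number of Jordan blocks for λ):
  λ = -4: algebraic multiplicity = 4, geometric multiplicity = 2

Determining the block sizes for each eigenvalue:
  λ = -4: with am = 4 and gm = 2, the partition is not yet determined (e.g. several partitions of 4 into 2 parts exist). Let N = A − (-4)·I. Computing rank(N^1) = 2, rank(N^2) = 1, rank(N^3) = 0; the number of blocks of size ≥ j is rank(N^{j−1}) − rank(N^j), giving [2, 1, 1]. So we have 1 block(s) of size 3, 1 block(s) of size 1 → block sizes [3, 1]

Assembling the blocks gives a Jordan form
J =
  [-4,  1,  0,  0]
  [ 0, -4,  1,  0]
  [ 0,  0, -4,  0]
  [ 0,  0,  0, -4]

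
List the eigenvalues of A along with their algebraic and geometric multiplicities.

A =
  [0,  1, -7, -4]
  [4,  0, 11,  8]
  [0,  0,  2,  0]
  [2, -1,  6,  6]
λ = 2: alg = 4, geom = 2

Step 1 — factor the characteristic polynomial to read off the algebraic multiplicities:
  χ_A(x) = (x - 2)^4

Step 2 — compute geometric multiplicities via the rank-nullity identity g(λ) = n − rank(A − λI):
  rank(A − (2)·I) = 2, so dim ker(A − (2)·I) = n − 2 = 2

Summary:
  λ = 2: algebraic multiplicity = 4, geometric multiplicity = 2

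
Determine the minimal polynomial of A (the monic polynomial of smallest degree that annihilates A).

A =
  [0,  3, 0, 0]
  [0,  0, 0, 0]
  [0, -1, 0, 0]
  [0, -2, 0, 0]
x^2

The characteristic polynomial is χ_A(x) = x^4, so the eigenvalues are known. The minimal polynomial is
  m_A(x) = Π_λ (x − λ)^{k_λ}
where k_λ is the size of the *largest* Jordan block for λ (equivalently, the smallest k with (A − λI)^k v = 0 for every generalised eigenvector v of λ).

  λ = 0: largest Jordan block has size 2, contributing (x − 0)^2

So m_A(x) = x^2 = x^2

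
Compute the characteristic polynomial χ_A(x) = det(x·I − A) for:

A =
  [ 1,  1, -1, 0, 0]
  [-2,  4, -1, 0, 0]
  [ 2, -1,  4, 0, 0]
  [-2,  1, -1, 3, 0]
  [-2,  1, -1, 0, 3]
x^5 - 15*x^4 + 90*x^3 - 270*x^2 + 405*x - 243

Expanding det(x·I − A) (e.g. by cofactor expansion or by noting that A is similar to its Jordan form J, which has the same characteristic polynomial as A) gives
  χ_A(x) = x^5 - 15*x^4 + 90*x^3 - 270*x^2 + 405*x - 243
which factors as (x - 3)^5. The eigenvalues (with algebraic multiplicities) are λ = 3 with multiplicity 5.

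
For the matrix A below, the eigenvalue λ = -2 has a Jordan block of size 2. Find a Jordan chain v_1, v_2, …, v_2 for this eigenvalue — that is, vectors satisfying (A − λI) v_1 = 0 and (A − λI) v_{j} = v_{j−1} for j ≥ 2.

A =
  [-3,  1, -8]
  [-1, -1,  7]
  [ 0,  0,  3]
A Jordan chain for λ = -2 of length 2:
v_1 = (-1, -1, 0)ᵀ
v_2 = (1, 0, 0)ᵀ

Let N = A − (-2)·I. We want v_2 with N^2 v_2 = 0 but N^1 v_2 ≠ 0; then v_{j-1} := N · v_j for j = 2, …, 2.

Pick v_2 = (1, 0, 0)ᵀ.
Then v_1 = N · v_2 = (-1, -1, 0)ᵀ.

Sanity check: (A − (-2)·I) v_1 = (0, 0, 0)ᵀ = 0. ✓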